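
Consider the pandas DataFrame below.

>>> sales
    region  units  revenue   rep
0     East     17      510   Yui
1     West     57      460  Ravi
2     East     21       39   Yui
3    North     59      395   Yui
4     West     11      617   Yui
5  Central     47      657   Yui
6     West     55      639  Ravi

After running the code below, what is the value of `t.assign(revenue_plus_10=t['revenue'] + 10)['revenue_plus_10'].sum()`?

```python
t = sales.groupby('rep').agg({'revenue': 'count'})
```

group by rep, count of revenue:
      revenue
rep          
Ravi        2
Yui         5
add column revenue_plus_10 = t['revenue'] + 10:
      revenue  revenue_plus_10
rep                           
Ravi        2               12
Yui         5               15
Finally, sum of column 'revenue_plus_10' = 27.

27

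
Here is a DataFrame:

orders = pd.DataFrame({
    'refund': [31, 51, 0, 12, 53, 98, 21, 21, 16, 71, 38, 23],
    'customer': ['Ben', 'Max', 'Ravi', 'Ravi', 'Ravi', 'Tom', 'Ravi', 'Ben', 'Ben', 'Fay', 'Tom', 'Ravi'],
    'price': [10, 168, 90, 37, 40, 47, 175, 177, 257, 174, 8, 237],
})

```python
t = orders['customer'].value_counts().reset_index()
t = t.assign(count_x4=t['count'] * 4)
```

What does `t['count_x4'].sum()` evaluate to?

value_counts of customer:
customer
Ravi    5
Ben     3
Tom     2
Max     1
Fay     1
Name: count, dtype: int64
reset_index():
  customer  count
0     Ravi      5
1      Ben      3
2      Tom      2
3      Max      1
4      Fay      1
add column count_x4 = t['count'] * 4:
  customer  count  count_x4
0     Ravi      5        20
1      Ben      3        12
2      Tom      2         8
3      Max      1         4
4      Fay      1         4
Finally, sum of column 'count_x4' = 48.

48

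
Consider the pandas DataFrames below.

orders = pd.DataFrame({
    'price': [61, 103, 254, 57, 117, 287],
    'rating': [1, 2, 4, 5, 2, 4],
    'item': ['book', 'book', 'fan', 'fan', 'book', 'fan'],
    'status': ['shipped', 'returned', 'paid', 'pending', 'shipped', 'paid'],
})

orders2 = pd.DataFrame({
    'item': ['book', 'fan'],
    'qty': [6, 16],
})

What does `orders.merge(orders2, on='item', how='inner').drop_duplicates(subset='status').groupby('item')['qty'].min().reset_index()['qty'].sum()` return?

22

merge on 'item' (how='inner') → 6 rows:
   price  rating  item    status  qty
0     61       1  book   shipped    6
1    103       2  book  returned    6
2    254       4   fan      paid   16
3     57       5   fan   pending   16
4    117       2  book   shipped    6
5    287       4   fan      paid   16
drop duplicate status (keep=first):
   price  rating  item    status  qty
0     61       1  book   shipped    6
1    103       2  book  returned    6
2    254       4   fan      paid   16
3     57       5   fan   pending   16
group by item, min of qty:
item
book     6
fan     16
Name: qty, dtype: int64
reset_index():
   item  qty
0  book    6
1   fan   16
So sum() = 22.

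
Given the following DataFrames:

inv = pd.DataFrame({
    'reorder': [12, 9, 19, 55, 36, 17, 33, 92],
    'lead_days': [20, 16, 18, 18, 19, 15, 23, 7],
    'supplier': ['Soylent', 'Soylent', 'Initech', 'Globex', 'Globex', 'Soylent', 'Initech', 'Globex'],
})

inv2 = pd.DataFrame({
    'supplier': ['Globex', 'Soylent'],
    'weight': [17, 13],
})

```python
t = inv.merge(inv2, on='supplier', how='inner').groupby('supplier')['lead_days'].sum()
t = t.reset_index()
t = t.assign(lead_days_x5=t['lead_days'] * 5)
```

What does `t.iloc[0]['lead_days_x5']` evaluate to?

merge on 'supplier' (how='inner') → 6 rows:
   reorder  lead_days supplier  weight
0       12         20  Soylent      13
1        9         16  Soylent      13
2       55         18   Globex      17
3       36         19   Globex      17
4       17         15  Soylent      13
5       92          7   Globex      17
group by supplier, sum of lead_days:
supplier
Globex     44
Soylent    51
Name: lead_days, dtype: int64
reset_index():
  supplier  lead_days
0   Globex         44
1  Soylent         51
add column lead_days_x5 = t['lead_days'] * 5:
  supplier  lead_days  lead_days_x5
0   Globex         44           220
1  Soylent         51           255
Then the value at position 0, column 'lead_days_x5': 220

220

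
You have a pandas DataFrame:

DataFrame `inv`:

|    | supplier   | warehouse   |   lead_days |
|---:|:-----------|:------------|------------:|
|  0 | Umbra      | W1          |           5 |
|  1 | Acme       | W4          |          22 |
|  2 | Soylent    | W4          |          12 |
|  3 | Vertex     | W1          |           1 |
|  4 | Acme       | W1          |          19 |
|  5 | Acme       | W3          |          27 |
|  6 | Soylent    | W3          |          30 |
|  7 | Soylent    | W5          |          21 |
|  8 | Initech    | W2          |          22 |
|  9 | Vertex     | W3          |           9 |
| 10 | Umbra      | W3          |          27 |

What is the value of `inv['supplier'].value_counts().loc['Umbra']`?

2

value_counts of supplier:
supplier
Acme       3
Soylent    3
Umbra      2
Vertex     2
Initech    1
Name: count, dtype: int64
Taking the value at index 'Umbra' gives 2.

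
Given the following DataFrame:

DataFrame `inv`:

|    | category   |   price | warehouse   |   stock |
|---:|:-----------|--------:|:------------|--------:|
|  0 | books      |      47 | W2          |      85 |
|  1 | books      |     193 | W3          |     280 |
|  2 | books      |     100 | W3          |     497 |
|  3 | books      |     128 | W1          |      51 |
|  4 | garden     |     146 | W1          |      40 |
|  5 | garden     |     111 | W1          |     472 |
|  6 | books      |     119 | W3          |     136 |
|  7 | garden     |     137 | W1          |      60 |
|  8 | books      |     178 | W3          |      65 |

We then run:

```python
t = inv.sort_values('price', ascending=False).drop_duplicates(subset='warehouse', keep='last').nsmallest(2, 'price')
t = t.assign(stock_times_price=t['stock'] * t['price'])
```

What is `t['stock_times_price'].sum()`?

sort by price descending:
  category  price warehouse  stock
1    books    193        W3    280
8    books    178        W3     65
4   garden    146        W1     40
7   garden    137        W1     60
3    books    128        W1     51
6    books    119        W3    136
5   garden    111        W1    472
2    books    100        W3    497
0    books     47        W2     85
drop duplicate warehouse (keep=last):
  category  price warehouse  stock
5   garden    111        W1    472
2    books    100        W3    497
0    books     47        W2     85
take 2 rows with smallest price:
  category  price warehouse  stock
0    books     47        W2     85
2    books    100        W3    497
add column stock_times_price = t['stock'] * t['price']:
  category  price warehouse  stock  stock_times_price
0    books     47        W2     85               3995
2    books    100        W3    497              49700
So sum() = 53695.

53695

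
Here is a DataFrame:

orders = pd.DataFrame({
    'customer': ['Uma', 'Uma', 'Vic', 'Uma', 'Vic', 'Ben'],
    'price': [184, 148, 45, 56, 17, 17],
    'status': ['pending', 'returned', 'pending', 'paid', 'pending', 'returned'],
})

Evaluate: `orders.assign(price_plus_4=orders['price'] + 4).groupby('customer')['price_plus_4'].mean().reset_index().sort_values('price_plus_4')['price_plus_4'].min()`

add column price_plus_4 = orders['price'] + 4:
  customer  price    status  price_plus_4
0      Uma    184   pending           188
1      Uma    148  returned           152
2      Vic     45   pending            49
3      Uma     56      paid            60
4      Vic     17   pending            21
5      Ben     17  returned            21
group by customer, mean of price_plus_4:
customer
Ben     21.000000
Uma    133.333333
Vic     35.000000
Name: price_plus_4, dtype: float64
reset_index():
  customer  price_plus_4
0      Ben     21.000000
1      Uma    133.333333
2      Vic     35.000000
sort by price_plus_4:
  customer  price_plus_4
0      Ben     21.000000
2      Vic     35.000000
1      Uma    133.333333
Finally, min of column 'price_plus_4' = 21.0.

21.0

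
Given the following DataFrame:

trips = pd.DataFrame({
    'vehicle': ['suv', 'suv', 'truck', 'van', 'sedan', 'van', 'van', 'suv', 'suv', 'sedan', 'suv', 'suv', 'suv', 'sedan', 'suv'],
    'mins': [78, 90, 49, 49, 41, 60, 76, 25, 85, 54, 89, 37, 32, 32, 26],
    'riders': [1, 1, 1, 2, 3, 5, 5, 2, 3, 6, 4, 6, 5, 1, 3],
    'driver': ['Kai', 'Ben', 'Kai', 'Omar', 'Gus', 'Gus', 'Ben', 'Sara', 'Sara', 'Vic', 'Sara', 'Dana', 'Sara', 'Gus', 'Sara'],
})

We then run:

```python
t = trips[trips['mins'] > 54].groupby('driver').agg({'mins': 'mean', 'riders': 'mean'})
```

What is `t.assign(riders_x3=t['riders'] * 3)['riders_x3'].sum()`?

filter rows where mins > 54:
   vehicle  mins  riders driver
0      suv    78       1    Kai
1      suv    90       1    Ben
5      van    60       5    Gus
6      van    76       5    Ben
8      suv    85       3   Sara
10     suv    89       4   Sara
group by driver: mean(mins), mean(riders):
        mins  riders
driver              
Ben     83.0     3.0
Gus     60.0     5.0
Kai     78.0     1.0
Sara    87.0     3.5
add column riders_x3 = t['riders'] * 3:
        mins  riders  riders_x3
driver                         
Ben     83.0     3.0        9.0
Gus     60.0     5.0       15.0
Kai     78.0     1.0        3.0
Sara    87.0     3.5       10.5
The sum of column 'riders_x3' is 37.5.

37.5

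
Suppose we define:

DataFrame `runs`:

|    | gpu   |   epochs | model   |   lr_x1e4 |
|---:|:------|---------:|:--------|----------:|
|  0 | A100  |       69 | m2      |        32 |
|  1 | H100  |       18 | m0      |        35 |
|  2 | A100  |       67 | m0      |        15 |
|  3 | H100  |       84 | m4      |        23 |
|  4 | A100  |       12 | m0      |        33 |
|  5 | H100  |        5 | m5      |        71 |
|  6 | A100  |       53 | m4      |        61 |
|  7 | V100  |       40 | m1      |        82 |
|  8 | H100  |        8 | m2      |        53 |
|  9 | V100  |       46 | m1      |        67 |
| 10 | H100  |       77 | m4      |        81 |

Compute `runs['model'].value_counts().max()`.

value_counts of model:
model
m0    3
m4    3
m2    2
m1    2
m5    1
Name: count, dtype: int64
Reading off the max of the resulting series, we get 3.

3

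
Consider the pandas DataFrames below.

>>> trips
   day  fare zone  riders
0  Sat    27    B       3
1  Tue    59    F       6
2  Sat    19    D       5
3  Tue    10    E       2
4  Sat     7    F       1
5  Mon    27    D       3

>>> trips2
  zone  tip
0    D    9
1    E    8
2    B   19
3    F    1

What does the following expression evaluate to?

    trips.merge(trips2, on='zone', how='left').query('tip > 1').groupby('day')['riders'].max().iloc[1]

5

merge on 'zone' (how='left') → 6 rows:
   day  fare zone  riders  tip
0  Sat    27    B       3   19
1  Tue    59    F       6    1
2  Sat    19    D       5    9
3  Tue    10    E       2    8
4  Sat     7    F       1    1
5  Mon    27    D       3    9
filter rows where tip > 1:
   day  fare zone  riders  tip
0  Sat    27    B       3   19
2  Sat    19    D       5    9
3  Tue    10    E       2    8
5  Mon    27    D       3    9
group by day, max of riders:
day
Mon    3
Sat    5
Tue    2
Name: riders, dtype: int64
Reading off the value at position 1, we get 5.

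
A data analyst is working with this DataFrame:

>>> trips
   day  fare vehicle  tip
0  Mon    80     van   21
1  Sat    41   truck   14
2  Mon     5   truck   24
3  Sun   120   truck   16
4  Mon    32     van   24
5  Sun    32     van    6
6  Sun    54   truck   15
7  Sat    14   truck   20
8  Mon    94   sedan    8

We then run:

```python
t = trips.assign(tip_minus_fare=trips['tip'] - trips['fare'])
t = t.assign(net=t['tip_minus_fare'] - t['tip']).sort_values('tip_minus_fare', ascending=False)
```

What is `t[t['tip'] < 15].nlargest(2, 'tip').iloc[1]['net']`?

add column tip_minus_fare = trips['tip'] - trips['fare']:
   day  fare vehicle  tip  tip_minus_fare
0  Mon    80     van   21             -59
1  Sat    41   truck   14             -27
2  Mon     5   truck   24              19
3  Sun   120   truck   16            -104
4  Mon    32     van   24              -8
5  Sun    32     van    6             -26
6  Sun    54   truck   15             -39
7  Sat    14   truck   20               6
8  Mon    94   sedan    8             -86
add column net = t['tip_minus_fare'] - t['tip']:
   day  fare vehicle  tip  tip_minus_fare  net
0  Mon    80     van   21             -59  -80
1  Sat    41   truck   14             -27  -41
2  Mon     5   truck   24              19   -5
3  Sun   120   truck   16            -104 -120
4  Mon    32     van   24              -8  -32
5  Sun    32     van    6             -26  -32
6  Sun    54   truck   15             -39  -54
7  Sat    14   truck   20               6  -14
8  Mon    94   sedan    8             -86  -94
sort by tip_minus_fare descending:
   day  fare vehicle  tip  tip_minus_fare  net
2  Mon     5   truck   24              19   -5
7  Sat    14   truck   20               6  -14
4  Mon    32     van   24              -8  -32
5  Sun    32     van    6             -26  -32
1  Sat    41   truck   14             -27  -41
6  Sun    54   truck   15             -39  -54
0  Mon    80     van   21             -59  -80
8  Mon    94   sedan    8             -86  -94
3  Sun   120   truck   16            -104 -120
filter rows where tip < 15:
   day  fare vehicle  tip  tip_minus_fare  net
5  Sun    32     van    6             -26  -32
1  Sat    41   truck   14             -27  -41
8  Mon    94   sedan    8             -86  -94
take 2 rows with largest tip:
   day  fare vehicle  tip  tip_minus_fare  net
1  Sat    41   truck   14             -27  -41
8  Mon    94   sedan    8             -86  -94
Reading off the value at position 1, column 'net', we get -94.

-94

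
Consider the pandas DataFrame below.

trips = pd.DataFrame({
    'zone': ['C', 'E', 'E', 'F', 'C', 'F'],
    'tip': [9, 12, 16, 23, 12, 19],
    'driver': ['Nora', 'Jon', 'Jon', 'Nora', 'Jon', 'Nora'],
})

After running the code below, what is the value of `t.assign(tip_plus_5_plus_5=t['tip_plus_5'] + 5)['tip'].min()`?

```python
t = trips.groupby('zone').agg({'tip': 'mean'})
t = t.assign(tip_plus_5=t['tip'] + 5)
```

group by zone, mean of tip:
       tip
zone      
C     10.5
E     14.0
F     21.0
add column tip_plus_5 = t['tip'] + 5:
       tip  tip_plus_5
zone                  
C     10.5        15.5
E     14.0        19.0
F     21.0        26.0
add column tip_plus_5_plus_5 = t['tip_plus_5'] + 5:
       tip  tip_plus_5  tip_plus_5_plus_5
zone                                     
C     10.5        15.5               20.5
E     14.0        19.0               24.0
F     21.0        26.0               31.0
min of column 'tip' → 10.5

10.5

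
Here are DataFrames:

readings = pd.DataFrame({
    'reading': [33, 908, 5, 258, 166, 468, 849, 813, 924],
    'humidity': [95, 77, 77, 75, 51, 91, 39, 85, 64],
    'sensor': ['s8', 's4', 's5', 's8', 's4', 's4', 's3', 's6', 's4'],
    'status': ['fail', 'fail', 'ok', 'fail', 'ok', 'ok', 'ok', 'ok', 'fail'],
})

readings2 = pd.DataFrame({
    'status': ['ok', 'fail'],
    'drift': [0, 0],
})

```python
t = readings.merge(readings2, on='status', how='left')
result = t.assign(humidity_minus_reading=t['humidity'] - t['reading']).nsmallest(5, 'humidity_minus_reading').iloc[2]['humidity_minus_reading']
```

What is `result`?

-810

merge on 'status' (how='left') → 9 rows:
   reading  humidity sensor status  drift
0       33        95     s8   fail      0
1      908        77     s4   fail      0
2        5        77     s5     ok      0
3      258        75     s8   fail      0
4      166        51     s4     ok      0
5      468        91     s4     ok      0
6      849        39     s3     ok      0
7      813        85     s6     ok      0
8      924        64     s4   fail      0
add column humidity_minus_reading = t['humidity'] - t['reading']:
   reading  humidity sensor status  drift  humidity_minus_reading
0       33        95     s8   fail      0                      62
1      908        77     s4   fail      0                    -831
2        5        77     s5     ok      0                      72
3      258        75     s8   fail      0                    -183
4      166        51     s4     ok      0                    -115
5      468        91     s4     ok      0                    -377
6      849        39     s3     ok      0                    -810
7      813        85     s6     ok      0                    -728
8      924        64     s4   fail      0                    -860
take 5 rows with smallest humidity_minus_reading:
   reading  humidity sensor status  drift  humidity_minus_reading
8      924        64     s4   fail      0                    -860
1      908        77     s4   fail      0                    -831
6      849        39     s3     ok      0                    -810
7      813        85     s6     ok      0                    -728
5      468        91     s4     ok      0                    -377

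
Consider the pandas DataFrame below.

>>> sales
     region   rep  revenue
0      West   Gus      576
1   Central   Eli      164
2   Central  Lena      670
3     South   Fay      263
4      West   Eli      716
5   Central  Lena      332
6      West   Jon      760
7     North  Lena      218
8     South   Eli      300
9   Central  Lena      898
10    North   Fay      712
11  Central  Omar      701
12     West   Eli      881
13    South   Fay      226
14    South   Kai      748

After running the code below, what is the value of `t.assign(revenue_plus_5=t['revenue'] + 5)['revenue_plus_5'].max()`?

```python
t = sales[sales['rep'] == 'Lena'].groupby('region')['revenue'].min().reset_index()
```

337

filter rows where rep == 'Lena':
    region   rep  revenue
2  Central  Lena      670
5  Central  Lena      332
7    North  Lena      218
9  Central  Lena      898
group by region, min of revenue:
region
Central    332
North      218
Name: revenue, dtype: int64
reset_index():
    region  revenue
0  Central      332
1    North      218
add column revenue_plus_5 = t['revenue'] + 5:
    region  revenue  revenue_plus_5
0  Central      332             337
1    North      218             223
Then the max of column 'revenue_plus_5': 337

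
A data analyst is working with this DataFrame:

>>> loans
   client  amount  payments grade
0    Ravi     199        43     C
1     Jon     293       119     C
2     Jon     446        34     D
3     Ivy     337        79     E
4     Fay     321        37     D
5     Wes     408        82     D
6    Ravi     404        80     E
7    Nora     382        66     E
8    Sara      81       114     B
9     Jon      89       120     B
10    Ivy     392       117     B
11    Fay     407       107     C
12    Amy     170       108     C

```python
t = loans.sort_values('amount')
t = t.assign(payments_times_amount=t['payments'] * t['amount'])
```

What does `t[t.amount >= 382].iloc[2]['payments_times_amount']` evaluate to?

32320

sort by amount:
   client  amount  payments grade
8    Sara      81       114     B
9     Jon      89       120     B
12    Amy     170       108     C
0    Ravi     199        43     C
1     Jon     293       119     C
4     Fay     321        37     D
3     Ivy     337        79     E
7    Nora     382        66     E
10    Ivy     392       117     B
6    Ravi     404        80     E
11    Fay     407       107     C
5     Wes     408        82     D
2     Jon     446        34     D
add column payments_times_amount = t['payments'] * t['amount']:
   client  amount  payments grade  payments_times_amount
8    Sara      81       114     B                   9234
9     Jon      89       120     B                  10680
12    Amy     170       108     C                  18360
0    Ravi     199        43     C                   8557
1     Jon     293       119     C                  34867
4     Fay     321        37     D                  11877
3     Ivy     337        79     E                  26623
7    Nora     382        66     E                  25212
10    Ivy     392       117     B                  45864
6    Ravi     404        80     E                  32320
11    Fay     407       107     C                  43549
5     Wes     408        82     D                  33456
2     Jon     446        34     D                  15164
filter rows where amount >= 382:
   client  amount  payments grade  payments_times_amount
7    Nora     382        66     E                  25212
10    Ivy     392       117     B                  45864
6    Ravi     404        80     E                  32320
11    Fay     407       107     C                  43549
5     Wes     408        82     D                  33456
2     Jon     446        34     D                  15164
Hence 32320.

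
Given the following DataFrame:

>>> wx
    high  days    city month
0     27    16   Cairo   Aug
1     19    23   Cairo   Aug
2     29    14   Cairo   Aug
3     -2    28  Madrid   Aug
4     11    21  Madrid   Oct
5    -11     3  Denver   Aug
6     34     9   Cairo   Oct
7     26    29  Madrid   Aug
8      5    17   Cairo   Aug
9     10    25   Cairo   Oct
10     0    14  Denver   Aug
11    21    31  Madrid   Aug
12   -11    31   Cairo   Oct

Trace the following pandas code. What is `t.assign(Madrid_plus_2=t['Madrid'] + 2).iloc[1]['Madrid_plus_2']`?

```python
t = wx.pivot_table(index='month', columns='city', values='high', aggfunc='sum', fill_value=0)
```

13

pivot: rows=month, cols=city, sum(high):
city   Cairo  Denver  Madrid
month                       
Aug       80     -11      45
Oct       33       0      11
add column Madrid_plus_2 = t['Madrid'] + 2:
city   Cairo  Denver  Madrid  Madrid_plus_2
month                                      
Aug       80     -11      45             47
Oct       33       0      11             13
The value at position 1, column 'Madrid_plus_2' is 13.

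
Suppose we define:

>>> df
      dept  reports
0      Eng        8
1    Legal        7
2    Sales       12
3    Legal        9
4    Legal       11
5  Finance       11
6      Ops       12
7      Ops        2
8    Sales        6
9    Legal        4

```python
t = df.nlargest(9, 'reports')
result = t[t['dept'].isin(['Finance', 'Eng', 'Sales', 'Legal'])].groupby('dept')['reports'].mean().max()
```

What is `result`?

11.0

take 9 rows with largest reports:
      dept  reports
2    Sales       12
6      Ops       12
4    Legal       11
5  Finance       11
3    Legal        9
0      Eng        8
1    Legal        7
8    Sales        6
9    Legal        4
filter rows where dept in ['Finance', 'Eng', 'Sales', 'Legal']:
      dept  reports
2    Sales       12
4    Legal       11
5  Finance       11
3    Legal        9
0      Eng        8
1    Legal        7
8    Sales        6
9    Legal        4
group by dept, mean of reports:
dept
Eng         8.00
Finance    11.00
Legal       7.75
Sales       9.00
Name: reports, dtype: float64
Then the max of the resulting series: 11.0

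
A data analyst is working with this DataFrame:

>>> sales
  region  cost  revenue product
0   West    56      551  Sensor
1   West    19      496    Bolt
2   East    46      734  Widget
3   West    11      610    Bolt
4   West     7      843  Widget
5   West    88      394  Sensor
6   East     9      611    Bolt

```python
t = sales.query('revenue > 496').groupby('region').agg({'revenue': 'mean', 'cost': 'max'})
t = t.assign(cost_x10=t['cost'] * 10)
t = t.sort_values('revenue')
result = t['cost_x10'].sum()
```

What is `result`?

1020

filter rows where revenue > 496:
  region  cost  revenue product
0   West    56      551  Sensor
2   East    46      734  Widget
3   West    11      610    Bolt
4   West     7      843  Widget
6   East     9      611    Bolt
group by region: mean(revenue), max(cost):
        revenue  cost
region               
East      672.5    46
West      668.0    56
add column cost_x10 = t['cost'] * 10:
        revenue  cost  cost_x10
region                         
East      672.5    46       460
West      668.0    56       560
sort by revenue:
        revenue  cost  cost_x10
region                         
West      668.0    56       560
East      672.5    46       460
Then the sum of column 'cost_x10': 1020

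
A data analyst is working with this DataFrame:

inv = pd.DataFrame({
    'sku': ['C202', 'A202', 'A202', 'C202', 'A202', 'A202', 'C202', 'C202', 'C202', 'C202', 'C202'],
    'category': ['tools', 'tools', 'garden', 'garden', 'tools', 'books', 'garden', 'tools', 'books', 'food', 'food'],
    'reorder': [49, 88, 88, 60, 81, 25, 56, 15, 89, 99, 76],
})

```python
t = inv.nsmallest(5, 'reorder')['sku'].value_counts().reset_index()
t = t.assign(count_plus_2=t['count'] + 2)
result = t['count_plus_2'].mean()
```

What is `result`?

4.5

take 5 rows with smallest reorder:
    sku category  reorder
7  C202    tools       15
5  A202    books       25
0  C202    tools       49
6  C202   garden       56
3  C202   garden       60
value_counts of sku:
sku
C202    4
A202    1
Name: count, dtype: int64
reset_index():
    sku  count
0  C202      4
1  A202      1
add column count_plus_2 = t['count'] + 2:
    sku  count  count_plus_2
0  C202      4             6
1  A202      1             3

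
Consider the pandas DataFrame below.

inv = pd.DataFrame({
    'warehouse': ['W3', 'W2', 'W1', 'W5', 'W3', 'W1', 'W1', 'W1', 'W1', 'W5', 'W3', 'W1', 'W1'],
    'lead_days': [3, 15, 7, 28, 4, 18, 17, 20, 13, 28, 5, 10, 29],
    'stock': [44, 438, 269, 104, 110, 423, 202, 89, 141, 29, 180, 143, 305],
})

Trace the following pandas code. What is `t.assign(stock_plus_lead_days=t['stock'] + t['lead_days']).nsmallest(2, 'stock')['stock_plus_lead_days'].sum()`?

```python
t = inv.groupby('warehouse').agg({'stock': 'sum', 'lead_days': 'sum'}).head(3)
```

group by warehouse: sum(stock), sum(lead_days):
           stock  lead_days
warehouse                  
W1          1572        114
W2           438         15
W3           334         12
W5           133         56
take first 3 rows:
           stock  lead_days
warehouse                  
W1          1572        114
W2           438         15
W3           334         12
add column stock_plus_lead_days = t['stock'] + t['lead_days']:
           stock  lead_days  stock_plus_lead_days
warehouse                                        
W1          1572        114                  1686
W2           438         15                   453
W3           334         12                   346
take 2 rows with smallest stock:
           stock  lead_days  stock_plus_lead_days
warehouse                                        
W3           334         12                   346
W2           438         15                   453

799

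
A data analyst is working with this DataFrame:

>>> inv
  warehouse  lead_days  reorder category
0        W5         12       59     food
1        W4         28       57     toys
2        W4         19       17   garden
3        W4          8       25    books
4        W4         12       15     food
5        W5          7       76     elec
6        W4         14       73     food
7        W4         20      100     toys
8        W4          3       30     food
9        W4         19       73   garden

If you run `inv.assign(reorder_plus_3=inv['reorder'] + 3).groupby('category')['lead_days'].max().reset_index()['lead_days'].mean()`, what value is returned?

15.2

add column reorder_plus_3 = inv['reorder'] + 3:
  warehouse  lead_days  reorder category  reorder_plus_3
0        W5         12       59     food              62
1        W4         28       57     toys              60
2        W4         19       17   garden              20
3        W4          8       25    books              28
4        W4         12       15     food              18
5        W5          7       76     elec              79
6        W4         14       73     food              76
7        W4         20      100     toys             103
8        W4          3       30     food              33
9        W4         19       73   garden              76
group by category, max of lead_days:
category
books      8
elec       7
food      14
garden    19
toys      28
Name: lead_days, dtype: int64
reset_index():
  category  lead_days
0    books          8
1     elec          7
2     food         14
3   garden         19
4     toys         28
Reading off the mean of column 'lead_days', we get 15.2.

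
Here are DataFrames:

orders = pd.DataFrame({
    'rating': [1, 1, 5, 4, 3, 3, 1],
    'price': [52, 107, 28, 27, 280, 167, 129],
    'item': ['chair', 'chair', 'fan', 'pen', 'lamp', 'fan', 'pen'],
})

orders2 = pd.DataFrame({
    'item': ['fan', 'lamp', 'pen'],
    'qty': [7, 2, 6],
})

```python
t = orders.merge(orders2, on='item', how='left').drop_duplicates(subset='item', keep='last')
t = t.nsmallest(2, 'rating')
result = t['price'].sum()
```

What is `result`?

merge on 'item' (how='left') → 7 rows:
   rating  price   item  qty
0       1     52  chair  NaN
1       1    107  chair  NaN
2       5     28    fan  7.0
3       4     27    pen  6.0
4       3    280   lamp  2.0
5       3    167    fan  7.0
6       1    129    pen  6.0
drop duplicate item (keep=last):
   rating  price   item  qty
1       1    107  chair  NaN
4       3    280   lamp  2.0
5       3    167    fan  7.0
6       1    129    pen  6.0
take 2 rows with smallest rating:
   rating  price   item  qty
1       1    107  chair  NaN
6       1    129    pen  6.0

236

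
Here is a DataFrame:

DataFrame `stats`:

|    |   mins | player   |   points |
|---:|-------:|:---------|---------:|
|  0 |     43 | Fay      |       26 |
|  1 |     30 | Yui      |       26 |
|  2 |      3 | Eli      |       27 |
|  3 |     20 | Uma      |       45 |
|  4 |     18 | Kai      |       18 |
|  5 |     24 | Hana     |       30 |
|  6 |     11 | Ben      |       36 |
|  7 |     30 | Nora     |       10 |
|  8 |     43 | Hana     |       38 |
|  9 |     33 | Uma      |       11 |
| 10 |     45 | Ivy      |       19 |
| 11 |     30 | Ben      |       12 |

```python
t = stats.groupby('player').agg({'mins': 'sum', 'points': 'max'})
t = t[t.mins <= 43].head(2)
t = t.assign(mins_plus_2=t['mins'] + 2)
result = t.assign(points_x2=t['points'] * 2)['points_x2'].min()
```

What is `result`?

group by player: sum(mins), max(points):
        mins  points
player              
Ben       41      36
Eli        3      27
Fay       43      26
Hana      67      38
Ivy       45      19
Kai       18      18
Nora      30      10
Uma       53      45
Yui       30      26
filter rows where mins <= 43:
        mins  points
player              
Ben       41      36
Eli        3      27
Fay       43      26
Kai       18      18
Nora      30      10
Yui       30      26
take first 2 rows:
        mins  points
player              
Ben       41      36
Eli        3      27
add column mins_plus_2 = t['mins'] + 2:
        mins  points  mins_plus_2
player                           
Ben       41      36           43
Eli        3      27            5
add column points_x2 = t['points'] * 2:
        mins  points  mins_plus_2  points_x2
player                                      
Ben       41      36           43         72
Eli        3      27            5         54
So min() = 54.

54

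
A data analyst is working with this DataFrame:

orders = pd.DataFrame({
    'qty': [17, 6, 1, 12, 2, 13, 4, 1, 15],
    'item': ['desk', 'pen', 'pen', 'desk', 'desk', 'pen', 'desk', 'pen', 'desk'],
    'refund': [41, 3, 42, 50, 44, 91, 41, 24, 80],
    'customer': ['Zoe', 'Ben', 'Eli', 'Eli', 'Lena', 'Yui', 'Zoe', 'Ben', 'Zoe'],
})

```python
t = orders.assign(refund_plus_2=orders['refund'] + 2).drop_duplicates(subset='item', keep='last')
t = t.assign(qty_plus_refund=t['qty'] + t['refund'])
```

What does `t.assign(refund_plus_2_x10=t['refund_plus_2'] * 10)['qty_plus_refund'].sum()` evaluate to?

add column refund_plus_2 = orders['refund'] + 2:
   qty  item  refund customer  refund_plus_2
0   17  desk      41      Zoe             43
1    6   pen       3      Ben              5
2    1   pen      42      Eli             44
3   12  desk      50      Eli             52
4    2  desk      44     Lena             46
5   13   pen      91      Yui             93
6    4  desk      41      Zoe             43
7    1   pen      24      Ben             26
8   15  desk      80      Zoe             82
drop duplicate item (keep=last):
   qty  item  refund customer  refund_plus_2
7    1   pen      24      Ben             26
8   15  desk      80      Zoe             82
add column qty_plus_refund = t['qty'] + t['refund']:
   qty  item  refund customer  refund_plus_2  qty_plus_refund
7    1   pen      24      Ben             26               25
8   15  desk      80      Zoe             82               95
add column refund_plus_2_x10 = t['refund_plus_2'] * 10:
   qty  item  refund customer  refund_plus_2  qty_plus_refund  refund_plus_2_x10
7    1   pen      24      Ben             26               25                260
8   15  desk      80      Zoe             82               95                820
Taking the sum of column 'qty_plus_refund' gives 120.

120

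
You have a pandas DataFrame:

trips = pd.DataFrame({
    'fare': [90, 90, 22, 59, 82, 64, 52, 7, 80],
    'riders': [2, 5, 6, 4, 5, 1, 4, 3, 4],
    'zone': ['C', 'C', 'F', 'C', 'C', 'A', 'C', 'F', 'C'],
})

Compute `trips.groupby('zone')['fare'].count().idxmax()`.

group by zone, count of fare:
zone
A    1
C    6
F    2
Name: fare, dtype: int64
The label with the largest value is C.

C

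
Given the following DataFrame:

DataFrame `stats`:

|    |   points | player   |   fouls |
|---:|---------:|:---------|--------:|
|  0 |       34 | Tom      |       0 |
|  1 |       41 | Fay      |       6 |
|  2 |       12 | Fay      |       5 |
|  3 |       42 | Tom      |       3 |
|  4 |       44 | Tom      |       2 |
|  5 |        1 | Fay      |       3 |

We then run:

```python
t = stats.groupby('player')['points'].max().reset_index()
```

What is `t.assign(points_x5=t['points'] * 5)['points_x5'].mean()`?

group by player, max of points:
player
Fay    41
Tom    44
Name: points, dtype: int64
reset_index():
  player  points
0    Fay      41
1    Tom      44
add column points_x5 = t['points'] * 5:
  player  points  points_x5
0    Fay      41        205
1    Tom      44        220
Finally, mean of column 'points_x5' = 212.5.

212.5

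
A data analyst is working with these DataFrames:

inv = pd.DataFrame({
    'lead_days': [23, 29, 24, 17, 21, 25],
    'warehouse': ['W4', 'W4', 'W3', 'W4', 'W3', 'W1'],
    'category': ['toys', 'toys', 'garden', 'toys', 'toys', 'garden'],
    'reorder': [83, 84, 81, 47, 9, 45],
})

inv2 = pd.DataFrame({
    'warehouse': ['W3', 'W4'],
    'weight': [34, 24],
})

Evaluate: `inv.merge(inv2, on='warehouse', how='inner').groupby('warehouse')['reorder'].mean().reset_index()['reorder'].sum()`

merge on 'warehouse' (how='inner') → 5 rows:
   lead_days warehouse category  reorder  weight
0         23        W4     toys       83      24
1         29        W4     toys       84      24
2         24        W3   garden       81      34
3         17        W4     toys       47      24
4         21        W3     toys        9      34
group by warehouse, mean of reorder:
warehouse
W3    45.000000
W4    71.333333
Name: reorder, dtype: float64
reset_index():
  warehouse    reorder
0        W3  45.000000
1        W4  71.333333
So sum() = 116.333333333.

116.333333333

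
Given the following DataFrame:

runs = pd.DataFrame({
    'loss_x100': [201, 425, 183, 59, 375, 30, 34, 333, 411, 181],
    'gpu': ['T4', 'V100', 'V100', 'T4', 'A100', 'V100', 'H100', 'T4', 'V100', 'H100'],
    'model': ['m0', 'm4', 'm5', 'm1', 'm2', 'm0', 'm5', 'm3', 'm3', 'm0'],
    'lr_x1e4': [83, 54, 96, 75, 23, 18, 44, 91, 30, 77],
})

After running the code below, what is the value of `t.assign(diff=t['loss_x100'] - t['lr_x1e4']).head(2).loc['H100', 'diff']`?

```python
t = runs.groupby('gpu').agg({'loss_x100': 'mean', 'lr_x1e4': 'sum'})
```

group by gpu: mean(loss_x100), sum(lr_x1e4):
       loss_x100  lr_x1e4
gpu                      
A100  375.000000       23
H100  107.500000      121
T4    197.666667      249
V100  262.250000      198
add column diff = t['loss_x100'] - t['lr_x1e4']:
       loss_x100  lr_x1e4        diff
gpu                                  
A100  375.000000       23  352.000000
H100  107.500000      121  -13.500000
T4    197.666667      249  -51.333333
V100  262.250000      198   64.250000
take first 2 rows:
      loss_x100  lr_x1e4   diff
gpu                            
A100      375.0       23  352.0
H100      107.5      121  -13.5
Reading off the value at row 'H100', column 'diff', we get -13.5.

-13.5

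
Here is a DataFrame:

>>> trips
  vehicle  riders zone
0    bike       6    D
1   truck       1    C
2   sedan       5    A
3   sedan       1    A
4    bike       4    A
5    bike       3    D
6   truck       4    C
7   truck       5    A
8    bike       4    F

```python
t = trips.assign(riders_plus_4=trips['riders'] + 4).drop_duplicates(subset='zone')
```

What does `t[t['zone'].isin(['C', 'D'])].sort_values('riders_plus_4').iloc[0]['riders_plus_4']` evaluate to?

add column riders_plus_4 = trips['riders'] + 4:
  vehicle  riders zone  riders_plus_4
0    bike       6    D             10
1   truck       1    C              5
2   sedan       5    A              9
3   sedan       1    A              5
4    bike       4    A              8
5    bike       3    D              7
6   truck       4    C              8
7   truck       5    A              9
8    bike       4    F              8
drop duplicate zone (keep=first):
  vehicle  riders zone  riders_plus_4
0    bike       6    D             10
1   truck       1    C              5
2   sedan       5    A              9
8    bike       4    F              8
filter rows where zone in ['C', 'D']:
  vehicle  riders zone  riders_plus_4
0    bike       6    D             10
1   truck       1    C              5
sort by riders_plus_4:
  vehicle  riders zone  riders_plus_4
1   truck       1    C              5
0    bike       6    D             10

5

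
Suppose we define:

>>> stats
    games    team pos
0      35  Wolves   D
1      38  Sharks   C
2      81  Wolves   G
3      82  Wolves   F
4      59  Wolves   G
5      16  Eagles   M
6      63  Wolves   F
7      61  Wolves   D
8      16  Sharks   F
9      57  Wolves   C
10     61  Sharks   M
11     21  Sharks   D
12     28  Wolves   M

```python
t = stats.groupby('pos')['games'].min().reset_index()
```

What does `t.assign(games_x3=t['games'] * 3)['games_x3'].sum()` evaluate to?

450

group by pos, min of games:
pos
C    38
D    21
F    16
G    59
M    16
Name: games, dtype: int64
reset_index():
  pos  games
0   C     38
1   D     21
2   F     16
3   G     59
4   M     16
add column games_x3 = t['games'] * 3:
  pos  games  games_x3
0   C     38       114
1   D     21        63
2   F     16        48
3   G     59       177
4   M     16        48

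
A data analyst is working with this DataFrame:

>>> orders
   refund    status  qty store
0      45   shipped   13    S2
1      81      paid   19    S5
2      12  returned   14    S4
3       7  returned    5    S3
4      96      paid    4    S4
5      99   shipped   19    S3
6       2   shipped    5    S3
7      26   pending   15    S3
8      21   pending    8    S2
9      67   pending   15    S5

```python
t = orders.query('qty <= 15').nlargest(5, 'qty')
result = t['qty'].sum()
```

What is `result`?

65

filter rows where qty <= 15:
   refund    status  qty store
0      45   shipped   13    S2
2      12  returned   14    S4
3       7  returned    5    S3
4      96      paid    4    S4
6       2   shipped    5    S3
7      26   pending   15    S3
8      21   pending    8    S2
9      67   pending   15    S5
take 5 rows with largest qty:
   refund    status  qty store
7      26   pending   15    S3
9      67   pending   15    S5
2      12  returned   14    S4
0      45   shipped   13    S2
8      21   pending    8    S2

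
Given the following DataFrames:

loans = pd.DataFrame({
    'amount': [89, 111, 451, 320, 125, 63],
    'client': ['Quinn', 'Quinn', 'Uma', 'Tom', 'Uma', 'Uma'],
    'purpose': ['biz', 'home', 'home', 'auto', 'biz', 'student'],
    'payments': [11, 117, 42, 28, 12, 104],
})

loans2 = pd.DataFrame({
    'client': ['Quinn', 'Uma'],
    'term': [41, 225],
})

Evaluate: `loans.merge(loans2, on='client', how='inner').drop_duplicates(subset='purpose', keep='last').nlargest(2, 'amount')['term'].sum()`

merge on 'client' (how='inner') → 5 rows:
   amount client  purpose  payments  term
0      89  Quinn      biz        11    41
1     111  Quinn     home       117    41
2     451    Uma     home        42   225
3     125    Uma      biz        12   225
4      63    Uma  student       104   225
drop duplicate purpose (keep=last):
   amount client  purpose  payments  term
2     451    Uma     home        42   225
3     125    Uma      biz        12   225
4      63    Uma  student       104   225
take 2 rows with largest amount:
   amount client purpose  payments  term
2     451    Uma    home        42   225
3     125    Uma     biz        12   225

450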